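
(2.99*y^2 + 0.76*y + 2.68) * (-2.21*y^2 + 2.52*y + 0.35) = -6.6079*y^4 + 5.8552*y^3 - 2.9611*y^2 + 7.0196*y + 0.938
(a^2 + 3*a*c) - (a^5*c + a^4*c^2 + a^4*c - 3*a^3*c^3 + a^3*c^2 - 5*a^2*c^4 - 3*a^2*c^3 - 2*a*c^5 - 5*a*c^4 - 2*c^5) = -a^5*c - a^4*c^2 - a^4*c + 3*a^3*c^3 - a^3*c^2 + 5*a^2*c^4 + 3*a^2*c^3 + a^2 + 2*a*c^5 + 5*a*c^4 + 3*a*c + 2*c^5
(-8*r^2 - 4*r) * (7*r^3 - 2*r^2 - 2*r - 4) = -56*r^5 - 12*r^4 + 24*r^3 + 40*r^2 + 16*r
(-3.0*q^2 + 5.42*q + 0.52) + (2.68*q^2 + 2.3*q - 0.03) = -0.32*q^2 + 7.72*q + 0.49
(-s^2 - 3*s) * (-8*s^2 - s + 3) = 8*s^4 + 25*s^3 - 9*s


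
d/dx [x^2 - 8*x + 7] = 2*x - 8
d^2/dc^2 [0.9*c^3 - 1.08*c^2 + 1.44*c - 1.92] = 5.4*c - 2.16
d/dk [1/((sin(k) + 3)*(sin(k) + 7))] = -2*(sin(k) + 5)*cos(k)/((sin(k) + 3)^2*(sin(k) + 7)^2)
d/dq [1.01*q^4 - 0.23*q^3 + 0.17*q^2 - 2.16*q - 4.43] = 4.04*q^3 - 0.69*q^2 + 0.34*q - 2.16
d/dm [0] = 0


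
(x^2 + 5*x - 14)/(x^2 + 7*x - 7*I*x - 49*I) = (x - 2)/(x - 7*I)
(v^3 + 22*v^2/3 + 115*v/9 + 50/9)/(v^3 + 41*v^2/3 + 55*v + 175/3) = (v + 2/3)/(v + 7)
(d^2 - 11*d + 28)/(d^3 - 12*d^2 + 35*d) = (d - 4)/(d*(d - 5))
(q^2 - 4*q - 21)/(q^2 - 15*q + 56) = (q + 3)/(q - 8)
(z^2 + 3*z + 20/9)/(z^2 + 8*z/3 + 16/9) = (3*z + 5)/(3*z + 4)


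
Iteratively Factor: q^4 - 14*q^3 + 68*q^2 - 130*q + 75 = (q - 1)*(q^3 - 13*q^2 + 55*q - 75) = (q - 3)*(q - 1)*(q^2 - 10*q + 25) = (q - 5)*(q - 3)*(q - 1)*(q - 5)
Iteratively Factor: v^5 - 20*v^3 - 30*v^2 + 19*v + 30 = (v + 2)*(v^4 - 2*v^3 - 16*v^2 + 2*v + 15) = (v - 1)*(v + 2)*(v^3 - v^2 - 17*v - 15) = (v - 5)*(v - 1)*(v + 2)*(v^2 + 4*v + 3) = (v - 5)*(v - 1)*(v + 2)*(v + 3)*(v + 1)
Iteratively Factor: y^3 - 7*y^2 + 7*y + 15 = (y - 5)*(y^2 - 2*y - 3) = (y - 5)*(y + 1)*(y - 3)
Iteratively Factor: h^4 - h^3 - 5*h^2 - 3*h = (h + 1)*(h^3 - 2*h^2 - 3*h) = h*(h + 1)*(h^2 - 2*h - 3) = h*(h + 1)^2*(h - 3)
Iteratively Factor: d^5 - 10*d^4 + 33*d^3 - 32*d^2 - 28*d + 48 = (d - 2)*(d^4 - 8*d^3 + 17*d^2 + 2*d - 24) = (d - 4)*(d - 2)*(d^3 - 4*d^2 + d + 6) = (d - 4)*(d - 3)*(d - 2)*(d^2 - d - 2) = (d - 4)*(d - 3)*(d - 2)*(d + 1)*(d - 2)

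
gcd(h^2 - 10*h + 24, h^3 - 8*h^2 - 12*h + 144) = h - 6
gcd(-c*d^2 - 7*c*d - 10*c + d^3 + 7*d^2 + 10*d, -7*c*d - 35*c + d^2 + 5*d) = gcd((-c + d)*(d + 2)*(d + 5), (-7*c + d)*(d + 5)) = d + 5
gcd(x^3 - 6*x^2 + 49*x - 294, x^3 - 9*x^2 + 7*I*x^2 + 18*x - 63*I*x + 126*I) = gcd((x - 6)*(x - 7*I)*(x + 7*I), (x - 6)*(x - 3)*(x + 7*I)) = x^2 + x*(-6 + 7*I) - 42*I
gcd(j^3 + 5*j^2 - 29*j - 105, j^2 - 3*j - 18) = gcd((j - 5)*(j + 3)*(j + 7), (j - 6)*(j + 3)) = j + 3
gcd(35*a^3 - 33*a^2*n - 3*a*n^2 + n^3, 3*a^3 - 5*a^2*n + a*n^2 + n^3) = a - n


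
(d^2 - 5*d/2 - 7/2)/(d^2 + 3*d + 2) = (d - 7/2)/(d + 2)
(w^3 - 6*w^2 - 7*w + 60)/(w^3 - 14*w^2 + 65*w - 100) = (w + 3)/(w - 5)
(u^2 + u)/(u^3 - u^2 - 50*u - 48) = u/(u^2 - 2*u - 48)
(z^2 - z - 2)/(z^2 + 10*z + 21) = (z^2 - z - 2)/(z^2 + 10*z + 21)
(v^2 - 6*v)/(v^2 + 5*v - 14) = v*(v - 6)/(v^2 + 5*v - 14)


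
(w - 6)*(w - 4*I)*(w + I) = w^3 - 6*w^2 - 3*I*w^2 + 4*w + 18*I*w - 24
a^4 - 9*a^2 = a^2*(a - 3)*(a + 3)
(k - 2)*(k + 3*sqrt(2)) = k^2 - 2*k + 3*sqrt(2)*k - 6*sqrt(2)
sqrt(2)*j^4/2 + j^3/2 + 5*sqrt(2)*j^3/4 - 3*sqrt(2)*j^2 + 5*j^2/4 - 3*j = j*(j - 3/2)*(j + 4)*(sqrt(2)*j/2 + 1/2)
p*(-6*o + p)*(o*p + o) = -6*o^2*p^2 - 6*o^2*p + o*p^3 + o*p^2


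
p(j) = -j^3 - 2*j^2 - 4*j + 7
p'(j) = -3*j^2 - 4*j - 4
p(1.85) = -13.58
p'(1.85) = -21.67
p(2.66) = -36.61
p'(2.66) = -35.87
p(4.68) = -158.03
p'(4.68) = -88.43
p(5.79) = -277.31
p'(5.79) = -127.73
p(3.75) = -88.86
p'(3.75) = -61.19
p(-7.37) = 328.16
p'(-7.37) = -137.47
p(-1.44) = 11.60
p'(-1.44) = -4.46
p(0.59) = 3.74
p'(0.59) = -7.40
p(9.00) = -920.00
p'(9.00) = -283.00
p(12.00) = -2057.00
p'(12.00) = -484.00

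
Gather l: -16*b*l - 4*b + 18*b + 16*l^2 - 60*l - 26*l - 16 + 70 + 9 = 14*b + 16*l^2 + l*(-16*b - 86) + 63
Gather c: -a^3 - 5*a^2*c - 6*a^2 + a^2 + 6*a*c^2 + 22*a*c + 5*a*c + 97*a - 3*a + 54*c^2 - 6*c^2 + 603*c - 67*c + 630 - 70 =-a^3 - 5*a^2 + 94*a + c^2*(6*a + 48) + c*(-5*a^2 + 27*a + 536) + 560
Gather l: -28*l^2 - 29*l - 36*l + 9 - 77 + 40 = -28*l^2 - 65*l - 28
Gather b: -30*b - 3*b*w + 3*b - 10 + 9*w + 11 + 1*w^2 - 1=b*(-3*w - 27) + w^2 + 9*w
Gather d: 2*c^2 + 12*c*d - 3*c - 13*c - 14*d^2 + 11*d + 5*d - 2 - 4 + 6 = 2*c^2 - 16*c - 14*d^2 + d*(12*c + 16)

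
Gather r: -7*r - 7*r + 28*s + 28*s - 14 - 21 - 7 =-14*r + 56*s - 42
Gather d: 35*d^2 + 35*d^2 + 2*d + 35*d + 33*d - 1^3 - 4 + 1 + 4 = 70*d^2 + 70*d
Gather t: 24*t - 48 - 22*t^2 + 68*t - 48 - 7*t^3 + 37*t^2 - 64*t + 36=-7*t^3 + 15*t^2 + 28*t - 60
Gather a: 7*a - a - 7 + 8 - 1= 6*a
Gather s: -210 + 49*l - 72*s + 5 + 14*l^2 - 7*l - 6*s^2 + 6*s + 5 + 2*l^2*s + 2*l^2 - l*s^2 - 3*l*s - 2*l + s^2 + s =16*l^2 + 40*l + s^2*(-l - 5) + s*(2*l^2 - 3*l - 65) - 200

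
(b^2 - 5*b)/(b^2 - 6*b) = (b - 5)/(b - 6)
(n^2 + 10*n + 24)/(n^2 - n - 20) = (n + 6)/(n - 5)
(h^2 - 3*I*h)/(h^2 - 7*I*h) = (h - 3*I)/(h - 7*I)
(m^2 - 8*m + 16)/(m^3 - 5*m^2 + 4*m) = (m - 4)/(m*(m - 1))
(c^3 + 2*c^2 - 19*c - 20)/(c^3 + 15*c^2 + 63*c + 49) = (c^2 + c - 20)/(c^2 + 14*c + 49)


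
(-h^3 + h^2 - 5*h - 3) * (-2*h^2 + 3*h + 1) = 2*h^5 - 5*h^4 + 12*h^3 - 8*h^2 - 14*h - 3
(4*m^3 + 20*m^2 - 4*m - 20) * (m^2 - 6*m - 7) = 4*m^5 - 4*m^4 - 152*m^3 - 136*m^2 + 148*m + 140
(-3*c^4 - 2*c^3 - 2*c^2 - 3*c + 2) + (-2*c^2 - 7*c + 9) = -3*c^4 - 2*c^3 - 4*c^2 - 10*c + 11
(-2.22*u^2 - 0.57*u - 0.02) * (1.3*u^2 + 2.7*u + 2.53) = -2.886*u^4 - 6.735*u^3 - 7.1816*u^2 - 1.4961*u - 0.0506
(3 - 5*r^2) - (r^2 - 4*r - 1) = -6*r^2 + 4*r + 4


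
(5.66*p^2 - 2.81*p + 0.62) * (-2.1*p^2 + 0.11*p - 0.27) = -11.886*p^4 + 6.5236*p^3 - 3.1393*p^2 + 0.8269*p - 0.1674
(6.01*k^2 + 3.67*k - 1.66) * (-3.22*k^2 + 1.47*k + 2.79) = -19.3522*k^4 - 2.9827*k^3 + 27.508*k^2 + 7.7991*k - 4.6314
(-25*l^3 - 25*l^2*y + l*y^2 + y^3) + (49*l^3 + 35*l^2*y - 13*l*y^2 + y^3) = 24*l^3 + 10*l^2*y - 12*l*y^2 + 2*y^3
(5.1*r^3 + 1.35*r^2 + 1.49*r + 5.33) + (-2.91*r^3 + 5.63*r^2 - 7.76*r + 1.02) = 2.19*r^3 + 6.98*r^2 - 6.27*r + 6.35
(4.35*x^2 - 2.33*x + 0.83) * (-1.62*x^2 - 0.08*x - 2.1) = -7.047*x^4 + 3.4266*x^3 - 10.2932*x^2 + 4.8266*x - 1.743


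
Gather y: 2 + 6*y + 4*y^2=4*y^2 + 6*y + 2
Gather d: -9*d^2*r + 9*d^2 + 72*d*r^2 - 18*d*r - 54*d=d^2*(9 - 9*r) + d*(72*r^2 - 18*r - 54)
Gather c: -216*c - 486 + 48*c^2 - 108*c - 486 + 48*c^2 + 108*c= 96*c^2 - 216*c - 972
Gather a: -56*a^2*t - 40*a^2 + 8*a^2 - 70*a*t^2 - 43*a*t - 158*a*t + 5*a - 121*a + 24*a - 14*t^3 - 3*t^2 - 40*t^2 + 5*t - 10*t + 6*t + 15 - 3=a^2*(-56*t - 32) + a*(-70*t^2 - 201*t - 92) - 14*t^3 - 43*t^2 + t + 12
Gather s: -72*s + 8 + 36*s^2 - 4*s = 36*s^2 - 76*s + 8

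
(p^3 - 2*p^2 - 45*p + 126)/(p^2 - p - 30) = (p^2 + 4*p - 21)/(p + 5)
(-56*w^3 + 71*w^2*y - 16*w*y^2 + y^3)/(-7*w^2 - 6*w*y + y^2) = (8*w^2 - 9*w*y + y^2)/(w + y)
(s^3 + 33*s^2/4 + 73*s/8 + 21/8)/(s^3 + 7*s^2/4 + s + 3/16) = 2*(s + 7)/(2*s + 1)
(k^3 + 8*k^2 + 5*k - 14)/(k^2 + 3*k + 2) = (k^2 + 6*k - 7)/(k + 1)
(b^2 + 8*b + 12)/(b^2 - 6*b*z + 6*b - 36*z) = (-b - 2)/(-b + 6*z)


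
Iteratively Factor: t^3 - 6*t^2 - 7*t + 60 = (t - 4)*(t^2 - 2*t - 15) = (t - 5)*(t - 4)*(t + 3)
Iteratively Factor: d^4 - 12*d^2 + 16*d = (d)*(d^3 - 12*d + 16) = d*(d - 2)*(d^2 + 2*d - 8) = d*(d - 2)*(d + 4)*(d - 2)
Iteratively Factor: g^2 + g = (g)*(g + 1)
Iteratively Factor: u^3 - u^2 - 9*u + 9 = (u + 3)*(u^2 - 4*u + 3) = (u - 1)*(u + 3)*(u - 3)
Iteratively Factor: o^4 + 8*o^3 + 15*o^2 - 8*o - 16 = (o + 4)*(o^3 + 4*o^2 - o - 4) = (o + 1)*(o + 4)*(o^2 + 3*o - 4) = (o + 1)*(o + 4)^2*(o - 1)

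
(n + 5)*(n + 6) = n^2 + 11*n + 30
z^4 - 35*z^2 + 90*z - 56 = (z - 4)*(z - 2)*(z - 1)*(z + 7)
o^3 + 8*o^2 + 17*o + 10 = (o + 1)*(o + 2)*(o + 5)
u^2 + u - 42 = (u - 6)*(u + 7)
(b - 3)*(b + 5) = b^2 + 2*b - 15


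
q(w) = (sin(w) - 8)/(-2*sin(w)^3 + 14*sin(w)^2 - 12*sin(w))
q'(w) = (sin(w) - 8)*(6*sin(w)^2*cos(w) - 28*sin(w)*cos(w) + 12*cos(w))/(-2*sin(w)^3 + 14*sin(w)^2 - 12*sin(w))^2 + cos(w)/(-2*sin(w)^3 + 14*sin(w)^2 - 12*sin(w))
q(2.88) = 3.52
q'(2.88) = 8.40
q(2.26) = 3.92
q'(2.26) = -7.83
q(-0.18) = -3.14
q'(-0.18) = -19.97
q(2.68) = 2.75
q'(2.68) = 0.97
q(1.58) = 16528.22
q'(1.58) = -3591488.34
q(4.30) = -0.37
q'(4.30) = 0.24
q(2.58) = 2.74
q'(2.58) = -0.72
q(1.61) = 911.69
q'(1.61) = -46470.52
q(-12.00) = 2.75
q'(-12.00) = 0.80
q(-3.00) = -4.12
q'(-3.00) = 32.61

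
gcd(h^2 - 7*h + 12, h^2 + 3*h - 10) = 1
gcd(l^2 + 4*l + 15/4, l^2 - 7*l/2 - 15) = l + 5/2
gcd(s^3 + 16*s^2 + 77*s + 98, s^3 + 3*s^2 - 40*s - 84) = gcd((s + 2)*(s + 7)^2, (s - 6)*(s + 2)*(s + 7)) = s^2 + 9*s + 14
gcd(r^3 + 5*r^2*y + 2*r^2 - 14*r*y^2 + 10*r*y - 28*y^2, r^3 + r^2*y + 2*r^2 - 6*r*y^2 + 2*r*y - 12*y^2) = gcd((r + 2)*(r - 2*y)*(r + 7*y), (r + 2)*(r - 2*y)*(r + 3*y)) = -r^2 + 2*r*y - 2*r + 4*y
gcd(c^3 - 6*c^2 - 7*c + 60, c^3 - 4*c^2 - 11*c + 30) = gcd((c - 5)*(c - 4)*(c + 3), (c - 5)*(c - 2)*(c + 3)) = c^2 - 2*c - 15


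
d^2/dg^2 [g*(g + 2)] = 2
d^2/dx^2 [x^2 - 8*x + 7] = 2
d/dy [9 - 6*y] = -6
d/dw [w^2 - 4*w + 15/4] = 2*w - 4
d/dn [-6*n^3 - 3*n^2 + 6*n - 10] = -18*n^2 - 6*n + 6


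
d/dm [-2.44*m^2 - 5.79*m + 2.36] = -4.88*m - 5.79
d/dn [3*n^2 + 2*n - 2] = 6*n + 2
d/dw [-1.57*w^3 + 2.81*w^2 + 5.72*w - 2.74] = -4.71*w^2 + 5.62*w + 5.72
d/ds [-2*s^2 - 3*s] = -4*s - 3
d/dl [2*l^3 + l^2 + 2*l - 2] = 6*l^2 + 2*l + 2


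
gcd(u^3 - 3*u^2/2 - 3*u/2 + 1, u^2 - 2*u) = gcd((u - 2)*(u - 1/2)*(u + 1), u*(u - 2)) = u - 2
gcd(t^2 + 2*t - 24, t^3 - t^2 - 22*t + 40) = t - 4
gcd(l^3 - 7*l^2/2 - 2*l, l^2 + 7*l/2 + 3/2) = l + 1/2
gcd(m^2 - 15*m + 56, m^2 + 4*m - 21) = 1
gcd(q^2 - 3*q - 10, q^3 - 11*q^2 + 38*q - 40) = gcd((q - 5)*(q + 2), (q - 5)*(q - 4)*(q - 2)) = q - 5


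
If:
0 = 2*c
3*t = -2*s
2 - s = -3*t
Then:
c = 0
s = 2/3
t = -4/9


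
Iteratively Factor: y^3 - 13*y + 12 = (y + 4)*(y^2 - 4*y + 3) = (y - 1)*(y + 4)*(y - 3)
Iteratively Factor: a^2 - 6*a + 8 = (a - 2)*(a - 4)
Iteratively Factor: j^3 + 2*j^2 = (j + 2)*(j^2) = j*(j + 2)*(j)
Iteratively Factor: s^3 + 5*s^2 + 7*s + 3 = (s + 1)*(s^2 + 4*s + 3) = (s + 1)*(s + 3)*(s + 1)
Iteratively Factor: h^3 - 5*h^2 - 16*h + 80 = (h - 4)*(h^2 - h - 20) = (h - 5)*(h - 4)*(h + 4)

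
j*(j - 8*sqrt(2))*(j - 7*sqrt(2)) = j^3 - 15*sqrt(2)*j^2 + 112*j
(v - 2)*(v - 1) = v^2 - 3*v + 2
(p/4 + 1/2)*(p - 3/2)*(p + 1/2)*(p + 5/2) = p^4/4 + 7*p^3/8 - p^2/16 - 67*p/32 - 15/16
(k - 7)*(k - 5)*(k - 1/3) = k^3 - 37*k^2/3 + 39*k - 35/3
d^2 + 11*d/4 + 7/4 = (d + 1)*(d + 7/4)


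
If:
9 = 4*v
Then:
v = 9/4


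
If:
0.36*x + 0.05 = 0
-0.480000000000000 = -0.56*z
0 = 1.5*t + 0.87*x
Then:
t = 0.08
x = -0.14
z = 0.86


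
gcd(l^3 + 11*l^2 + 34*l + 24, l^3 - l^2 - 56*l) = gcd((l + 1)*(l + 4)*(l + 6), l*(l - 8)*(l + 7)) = 1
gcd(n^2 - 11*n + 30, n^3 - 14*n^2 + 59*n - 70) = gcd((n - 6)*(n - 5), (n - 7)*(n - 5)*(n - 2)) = n - 5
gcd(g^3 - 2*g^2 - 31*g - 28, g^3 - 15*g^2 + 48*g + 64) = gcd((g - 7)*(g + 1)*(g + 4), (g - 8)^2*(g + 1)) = g + 1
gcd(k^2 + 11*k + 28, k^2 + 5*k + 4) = k + 4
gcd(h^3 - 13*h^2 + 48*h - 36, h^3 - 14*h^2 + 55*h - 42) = h^2 - 7*h + 6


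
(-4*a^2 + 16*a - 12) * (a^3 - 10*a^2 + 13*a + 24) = -4*a^5 + 56*a^4 - 224*a^3 + 232*a^2 + 228*a - 288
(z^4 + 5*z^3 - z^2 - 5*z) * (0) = 0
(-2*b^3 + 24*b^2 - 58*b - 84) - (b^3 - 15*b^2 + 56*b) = -3*b^3 + 39*b^2 - 114*b - 84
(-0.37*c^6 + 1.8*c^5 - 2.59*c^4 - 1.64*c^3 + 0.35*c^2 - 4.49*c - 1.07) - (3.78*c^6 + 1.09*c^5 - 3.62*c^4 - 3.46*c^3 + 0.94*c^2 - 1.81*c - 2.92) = -4.15*c^6 + 0.71*c^5 + 1.03*c^4 + 1.82*c^3 - 0.59*c^2 - 2.68*c + 1.85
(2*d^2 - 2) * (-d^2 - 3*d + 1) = -2*d^4 - 6*d^3 + 4*d^2 + 6*d - 2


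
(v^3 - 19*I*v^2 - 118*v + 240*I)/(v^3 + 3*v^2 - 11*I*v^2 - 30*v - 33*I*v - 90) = (v - 8*I)/(v + 3)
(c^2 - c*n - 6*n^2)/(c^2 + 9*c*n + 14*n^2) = (c - 3*n)/(c + 7*n)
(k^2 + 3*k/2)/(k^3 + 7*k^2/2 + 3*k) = 1/(k + 2)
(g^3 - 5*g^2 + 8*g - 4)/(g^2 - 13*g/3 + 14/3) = 3*(g^2 - 3*g + 2)/(3*g - 7)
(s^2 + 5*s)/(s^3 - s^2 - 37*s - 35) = s/(s^2 - 6*s - 7)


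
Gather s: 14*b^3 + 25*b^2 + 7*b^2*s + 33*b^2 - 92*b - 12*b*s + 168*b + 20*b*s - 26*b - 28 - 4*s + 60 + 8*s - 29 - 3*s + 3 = 14*b^3 + 58*b^2 + 50*b + s*(7*b^2 + 8*b + 1) + 6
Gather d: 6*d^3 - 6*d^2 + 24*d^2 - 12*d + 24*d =6*d^3 + 18*d^2 + 12*d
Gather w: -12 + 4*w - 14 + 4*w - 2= 8*w - 28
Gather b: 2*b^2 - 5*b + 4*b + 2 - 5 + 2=2*b^2 - b - 1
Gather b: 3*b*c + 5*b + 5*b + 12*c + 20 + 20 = b*(3*c + 10) + 12*c + 40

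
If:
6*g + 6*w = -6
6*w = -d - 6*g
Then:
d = 6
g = -w - 1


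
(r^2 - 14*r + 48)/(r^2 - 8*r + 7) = (r^2 - 14*r + 48)/(r^2 - 8*r + 7)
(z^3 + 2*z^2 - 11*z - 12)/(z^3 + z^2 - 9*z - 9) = (z + 4)/(z + 3)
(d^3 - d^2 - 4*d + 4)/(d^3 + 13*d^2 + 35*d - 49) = (d^2 - 4)/(d^2 + 14*d + 49)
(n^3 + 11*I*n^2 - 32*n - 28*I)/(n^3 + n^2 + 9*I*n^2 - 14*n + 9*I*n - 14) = (n + 2*I)/(n + 1)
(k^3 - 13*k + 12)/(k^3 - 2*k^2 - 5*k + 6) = (k + 4)/(k + 2)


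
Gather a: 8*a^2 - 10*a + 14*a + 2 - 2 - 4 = 8*a^2 + 4*a - 4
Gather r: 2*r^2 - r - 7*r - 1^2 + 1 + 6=2*r^2 - 8*r + 6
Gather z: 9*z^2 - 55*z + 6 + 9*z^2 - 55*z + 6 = 18*z^2 - 110*z + 12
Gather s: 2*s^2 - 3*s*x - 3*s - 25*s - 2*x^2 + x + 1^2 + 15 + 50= 2*s^2 + s*(-3*x - 28) - 2*x^2 + x + 66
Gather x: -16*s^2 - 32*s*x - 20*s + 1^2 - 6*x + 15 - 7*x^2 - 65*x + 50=-16*s^2 - 20*s - 7*x^2 + x*(-32*s - 71) + 66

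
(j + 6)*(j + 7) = j^2 + 13*j + 42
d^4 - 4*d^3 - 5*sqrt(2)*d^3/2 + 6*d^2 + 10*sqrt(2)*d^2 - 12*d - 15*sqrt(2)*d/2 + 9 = (d - 3)*(d - 1)*(d - 3*sqrt(2)/2)*(d - sqrt(2))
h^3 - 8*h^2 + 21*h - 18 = (h - 3)^2*(h - 2)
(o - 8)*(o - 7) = o^2 - 15*o + 56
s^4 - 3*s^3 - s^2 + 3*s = s*(s - 3)*(s - 1)*(s + 1)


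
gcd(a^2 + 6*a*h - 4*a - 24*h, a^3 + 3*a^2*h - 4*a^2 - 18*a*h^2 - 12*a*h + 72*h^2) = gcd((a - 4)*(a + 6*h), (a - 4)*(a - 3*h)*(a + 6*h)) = a^2 + 6*a*h - 4*a - 24*h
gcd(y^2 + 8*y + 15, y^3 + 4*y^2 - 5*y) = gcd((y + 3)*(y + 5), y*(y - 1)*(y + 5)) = y + 5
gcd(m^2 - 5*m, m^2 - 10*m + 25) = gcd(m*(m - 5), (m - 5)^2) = m - 5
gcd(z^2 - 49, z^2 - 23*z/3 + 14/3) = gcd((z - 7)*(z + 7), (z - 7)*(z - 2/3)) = z - 7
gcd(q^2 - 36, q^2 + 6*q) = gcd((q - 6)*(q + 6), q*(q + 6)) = q + 6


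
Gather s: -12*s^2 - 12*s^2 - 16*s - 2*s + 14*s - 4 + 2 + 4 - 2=-24*s^2 - 4*s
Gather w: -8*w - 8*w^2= -8*w^2 - 8*w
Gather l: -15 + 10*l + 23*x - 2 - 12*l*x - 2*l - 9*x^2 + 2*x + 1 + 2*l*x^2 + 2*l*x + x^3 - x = l*(2*x^2 - 10*x + 8) + x^3 - 9*x^2 + 24*x - 16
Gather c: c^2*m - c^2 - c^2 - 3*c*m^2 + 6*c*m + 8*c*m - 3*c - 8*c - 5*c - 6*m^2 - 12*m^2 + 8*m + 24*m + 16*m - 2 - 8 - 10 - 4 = c^2*(m - 2) + c*(-3*m^2 + 14*m - 16) - 18*m^2 + 48*m - 24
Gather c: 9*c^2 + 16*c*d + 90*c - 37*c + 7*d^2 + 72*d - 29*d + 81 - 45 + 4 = 9*c^2 + c*(16*d + 53) + 7*d^2 + 43*d + 40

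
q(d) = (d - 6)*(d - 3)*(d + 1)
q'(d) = (d - 6)*(d - 3) + (d - 6)*(d + 1) + (d - 3)*(d + 1)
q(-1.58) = -20.14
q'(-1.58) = 41.77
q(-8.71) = -1328.08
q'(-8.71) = 375.95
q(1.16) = 19.24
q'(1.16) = -5.52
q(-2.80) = -91.87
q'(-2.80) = 77.32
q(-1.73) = -26.69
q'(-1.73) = 45.66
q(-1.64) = -22.69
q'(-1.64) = 43.31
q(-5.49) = -438.00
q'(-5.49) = 187.26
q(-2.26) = -54.74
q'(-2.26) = 60.48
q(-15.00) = -5292.00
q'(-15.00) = 924.00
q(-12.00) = -2970.00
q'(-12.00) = 633.00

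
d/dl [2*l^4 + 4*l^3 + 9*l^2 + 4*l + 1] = 8*l^3 + 12*l^2 + 18*l + 4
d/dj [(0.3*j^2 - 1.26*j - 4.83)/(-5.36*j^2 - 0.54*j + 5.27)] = (-6.9156*j^2 - 48.6156*j - 9.2484)/(28.7296*j^4 + 5.7888*j^3 - 56.2028*j^2 - 5.6916*j + 27.7729)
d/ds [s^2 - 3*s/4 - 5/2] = 2*s - 3/4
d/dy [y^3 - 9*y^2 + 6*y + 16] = 3*y^2 - 18*y + 6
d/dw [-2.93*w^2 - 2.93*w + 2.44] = -5.86*w - 2.93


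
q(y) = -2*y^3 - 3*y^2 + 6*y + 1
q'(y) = -6*y^2 - 6*y + 6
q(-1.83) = -7.77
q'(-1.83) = -3.11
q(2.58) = -37.84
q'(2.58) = -49.42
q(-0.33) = -1.23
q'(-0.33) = 7.33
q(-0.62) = -3.40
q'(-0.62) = 7.41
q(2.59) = -38.33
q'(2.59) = -49.79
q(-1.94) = -7.33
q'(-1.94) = -4.94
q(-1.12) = -6.67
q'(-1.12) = 5.19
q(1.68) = -6.87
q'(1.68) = -21.01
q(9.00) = -1646.00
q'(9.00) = -534.00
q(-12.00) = 2953.00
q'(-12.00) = -786.00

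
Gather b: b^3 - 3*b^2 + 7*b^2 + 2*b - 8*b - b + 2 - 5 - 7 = b^3 + 4*b^2 - 7*b - 10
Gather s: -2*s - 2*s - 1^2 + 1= -4*s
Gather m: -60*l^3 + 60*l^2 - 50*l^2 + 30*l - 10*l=-60*l^3 + 10*l^2 + 20*l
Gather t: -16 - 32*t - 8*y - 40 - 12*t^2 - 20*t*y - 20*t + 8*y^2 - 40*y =-12*t^2 + t*(-20*y - 52) + 8*y^2 - 48*y - 56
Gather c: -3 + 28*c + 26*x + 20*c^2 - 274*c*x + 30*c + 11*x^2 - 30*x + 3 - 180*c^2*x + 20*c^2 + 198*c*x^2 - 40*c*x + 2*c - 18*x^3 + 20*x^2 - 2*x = c^2*(40 - 180*x) + c*(198*x^2 - 314*x + 60) - 18*x^3 + 31*x^2 - 6*x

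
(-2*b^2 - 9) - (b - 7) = -2*b^2 - b - 2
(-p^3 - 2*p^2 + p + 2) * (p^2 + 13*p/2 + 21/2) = -p^5 - 17*p^4/2 - 45*p^3/2 - 25*p^2/2 + 47*p/2 + 21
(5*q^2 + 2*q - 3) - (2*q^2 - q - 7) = 3*q^2 + 3*q + 4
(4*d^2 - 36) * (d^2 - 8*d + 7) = 4*d^4 - 32*d^3 - 8*d^2 + 288*d - 252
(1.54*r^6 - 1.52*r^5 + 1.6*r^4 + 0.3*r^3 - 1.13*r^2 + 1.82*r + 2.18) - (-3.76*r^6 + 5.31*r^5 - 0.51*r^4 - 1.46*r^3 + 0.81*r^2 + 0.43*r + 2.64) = 5.3*r^6 - 6.83*r^5 + 2.11*r^4 + 1.76*r^3 - 1.94*r^2 + 1.39*r - 0.46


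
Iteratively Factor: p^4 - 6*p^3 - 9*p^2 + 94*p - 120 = (p + 4)*(p^3 - 10*p^2 + 31*p - 30) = (p - 5)*(p + 4)*(p^2 - 5*p + 6) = (p - 5)*(p - 2)*(p + 4)*(p - 3)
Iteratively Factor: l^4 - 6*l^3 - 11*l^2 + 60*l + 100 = (l - 5)*(l^3 - l^2 - 16*l - 20) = (l - 5)*(l + 2)*(l^2 - 3*l - 10) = (l - 5)^2*(l + 2)*(l + 2)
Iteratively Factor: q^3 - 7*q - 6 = (q - 3)*(q^2 + 3*q + 2) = (q - 3)*(q + 2)*(q + 1)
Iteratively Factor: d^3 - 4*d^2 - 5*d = (d - 5)*(d^2 + d) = d*(d - 5)*(d + 1)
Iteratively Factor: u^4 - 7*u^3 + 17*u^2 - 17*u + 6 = (u - 3)*(u^3 - 4*u^2 + 5*u - 2) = (u - 3)*(u - 1)*(u^2 - 3*u + 2) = (u - 3)*(u - 2)*(u - 1)*(u - 1)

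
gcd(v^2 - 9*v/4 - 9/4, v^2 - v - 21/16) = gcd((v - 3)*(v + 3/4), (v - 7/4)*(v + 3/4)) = v + 3/4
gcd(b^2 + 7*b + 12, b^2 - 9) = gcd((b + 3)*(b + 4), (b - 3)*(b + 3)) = b + 3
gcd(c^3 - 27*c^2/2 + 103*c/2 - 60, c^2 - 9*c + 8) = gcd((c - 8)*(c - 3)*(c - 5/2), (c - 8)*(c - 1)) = c - 8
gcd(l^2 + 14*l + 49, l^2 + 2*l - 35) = l + 7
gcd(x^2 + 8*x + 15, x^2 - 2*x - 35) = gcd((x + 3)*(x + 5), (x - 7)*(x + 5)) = x + 5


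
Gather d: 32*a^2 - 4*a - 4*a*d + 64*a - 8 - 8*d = 32*a^2 + 60*a + d*(-4*a - 8) - 8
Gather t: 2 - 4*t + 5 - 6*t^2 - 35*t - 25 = -6*t^2 - 39*t - 18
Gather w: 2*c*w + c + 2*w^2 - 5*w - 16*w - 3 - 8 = c + 2*w^2 + w*(2*c - 21) - 11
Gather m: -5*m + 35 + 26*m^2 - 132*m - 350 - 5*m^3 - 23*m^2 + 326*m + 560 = -5*m^3 + 3*m^2 + 189*m + 245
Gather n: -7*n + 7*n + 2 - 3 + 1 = 0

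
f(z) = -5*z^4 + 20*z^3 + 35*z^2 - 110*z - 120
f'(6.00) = -1850.00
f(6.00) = -1680.00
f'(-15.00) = 79840.00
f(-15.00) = -311220.00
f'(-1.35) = -45.94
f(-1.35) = 26.47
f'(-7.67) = 11907.19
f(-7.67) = -23545.84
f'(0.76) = -30.92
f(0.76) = -176.27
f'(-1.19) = -74.63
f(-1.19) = 16.73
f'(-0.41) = -127.24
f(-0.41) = -70.54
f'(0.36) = -77.96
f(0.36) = -154.21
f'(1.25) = 32.19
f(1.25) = -175.96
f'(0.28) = -86.14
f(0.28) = -147.65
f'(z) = -20*z^3 + 60*z^2 + 70*z - 110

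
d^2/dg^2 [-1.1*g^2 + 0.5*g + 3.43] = -2.20000000000000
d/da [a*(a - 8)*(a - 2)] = 3*a^2 - 20*a + 16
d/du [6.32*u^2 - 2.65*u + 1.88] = 12.64*u - 2.65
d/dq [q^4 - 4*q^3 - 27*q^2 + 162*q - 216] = 4*q^3 - 12*q^2 - 54*q + 162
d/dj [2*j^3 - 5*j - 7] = 6*j^2 - 5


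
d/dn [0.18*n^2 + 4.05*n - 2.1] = 0.36*n + 4.05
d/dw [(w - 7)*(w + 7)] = 2*w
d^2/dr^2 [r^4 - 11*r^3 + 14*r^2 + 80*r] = 12*r^2 - 66*r + 28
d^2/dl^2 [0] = 0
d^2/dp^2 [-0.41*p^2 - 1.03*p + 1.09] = -0.820000000000000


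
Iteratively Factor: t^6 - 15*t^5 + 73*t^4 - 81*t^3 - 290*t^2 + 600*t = (t - 3)*(t^5 - 12*t^4 + 37*t^3 + 30*t^2 - 200*t) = (t - 4)*(t - 3)*(t^4 - 8*t^3 + 5*t^2 + 50*t) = t*(t - 4)*(t - 3)*(t^3 - 8*t^2 + 5*t + 50) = t*(t - 5)*(t - 4)*(t - 3)*(t^2 - 3*t - 10) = t*(t - 5)^2*(t - 4)*(t - 3)*(t + 2)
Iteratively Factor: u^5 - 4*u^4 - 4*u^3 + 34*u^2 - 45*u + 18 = (u + 3)*(u^4 - 7*u^3 + 17*u^2 - 17*u + 6) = (u - 2)*(u + 3)*(u^3 - 5*u^2 + 7*u - 3) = (u - 2)*(u - 1)*(u + 3)*(u^2 - 4*u + 3) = (u - 2)*(u - 1)^2*(u + 3)*(u - 3)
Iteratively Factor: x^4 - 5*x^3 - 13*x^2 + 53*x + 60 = (x + 3)*(x^3 - 8*x^2 + 11*x + 20) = (x - 4)*(x + 3)*(x^2 - 4*x - 5) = (x - 4)*(x + 1)*(x + 3)*(x - 5)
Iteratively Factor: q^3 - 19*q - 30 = (q + 2)*(q^2 - 2*q - 15) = (q + 2)*(q + 3)*(q - 5)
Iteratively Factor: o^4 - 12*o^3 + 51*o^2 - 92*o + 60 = (o - 3)*(o^3 - 9*o^2 + 24*o - 20) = (o - 3)*(o - 2)*(o^2 - 7*o + 10) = (o - 3)*(o - 2)^2*(o - 5)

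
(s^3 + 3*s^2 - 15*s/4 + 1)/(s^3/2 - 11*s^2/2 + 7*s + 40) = (4*s^3 + 12*s^2 - 15*s + 4)/(2*(s^3 - 11*s^2 + 14*s + 80))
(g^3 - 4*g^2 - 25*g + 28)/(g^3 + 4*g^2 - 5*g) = (g^2 - 3*g - 28)/(g*(g + 5))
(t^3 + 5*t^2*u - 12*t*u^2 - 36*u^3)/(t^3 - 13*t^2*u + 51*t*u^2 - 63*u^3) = (t^2 + 8*t*u + 12*u^2)/(t^2 - 10*t*u + 21*u^2)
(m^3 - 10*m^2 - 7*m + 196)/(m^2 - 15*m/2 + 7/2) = 2*(m^2 - 3*m - 28)/(2*m - 1)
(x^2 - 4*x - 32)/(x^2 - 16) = (x - 8)/(x - 4)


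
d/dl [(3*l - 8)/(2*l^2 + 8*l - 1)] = (-6*l^2 + 32*l + 61)/(4*l^4 + 32*l^3 + 60*l^2 - 16*l + 1)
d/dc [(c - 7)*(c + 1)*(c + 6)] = 3*c^2 - 43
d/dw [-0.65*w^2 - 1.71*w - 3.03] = -1.3*w - 1.71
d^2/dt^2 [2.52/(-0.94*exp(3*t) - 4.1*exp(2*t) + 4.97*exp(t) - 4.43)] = (-2.52*(2.82*exp(2*t) + 8.2*exp(t) - 4.97)*(5.64*exp(2*t) + 16.4*exp(t) - 9.94)*exp(t) + (21.3192*exp(2*t) + 41.328*exp(t) - 12.5244)*(0.94*exp(3*t) + 4.1*exp(2*t) - 4.97*exp(t) + 4.43))*exp(t)/(0.94*exp(3*t) + 4.1*exp(2*t) - 4.97*exp(t) + 4.43)^3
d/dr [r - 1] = 1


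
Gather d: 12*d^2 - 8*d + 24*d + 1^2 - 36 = 12*d^2 + 16*d - 35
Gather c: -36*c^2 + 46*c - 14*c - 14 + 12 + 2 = -36*c^2 + 32*c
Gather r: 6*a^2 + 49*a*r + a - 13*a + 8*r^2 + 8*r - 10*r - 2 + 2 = 6*a^2 - 12*a + 8*r^2 + r*(49*a - 2)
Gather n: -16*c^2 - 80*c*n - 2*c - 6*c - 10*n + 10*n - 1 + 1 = -16*c^2 - 80*c*n - 8*c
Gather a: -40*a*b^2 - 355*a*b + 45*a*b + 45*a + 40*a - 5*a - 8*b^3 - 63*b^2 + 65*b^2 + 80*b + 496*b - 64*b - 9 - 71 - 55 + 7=a*(-40*b^2 - 310*b + 80) - 8*b^3 + 2*b^2 + 512*b - 128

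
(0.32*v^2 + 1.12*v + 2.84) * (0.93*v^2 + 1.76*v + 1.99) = 0.2976*v^4 + 1.6048*v^3 + 5.2492*v^2 + 7.2272*v + 5.6516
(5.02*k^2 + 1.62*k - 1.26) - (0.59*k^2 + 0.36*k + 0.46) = 4.43*k^2 + 1.26*k - 1.72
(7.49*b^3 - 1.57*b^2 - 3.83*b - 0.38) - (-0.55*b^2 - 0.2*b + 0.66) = 7.49*b^3 - 1.02*b^2 - 3.63*b - 1.04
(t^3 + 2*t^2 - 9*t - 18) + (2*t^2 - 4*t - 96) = t^3 + 4*t^2 - 13*t - 114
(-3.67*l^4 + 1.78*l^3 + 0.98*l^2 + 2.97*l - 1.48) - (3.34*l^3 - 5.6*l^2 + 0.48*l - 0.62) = -3.67*l^4 - 1.56*l^3 + 6.58*l^2 + 2.49*l - 0.86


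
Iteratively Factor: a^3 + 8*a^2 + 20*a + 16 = (a + 4)*(a^2 + 4*a + 4) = (a + 2)*(a + 4)*(a + 2)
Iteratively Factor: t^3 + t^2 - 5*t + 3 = (t - 1)*(t^2 + 2*t - 3) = (t - 1)*(t + 3)*(t - 1)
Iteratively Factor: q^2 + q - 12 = (q - 3)*(q + 4)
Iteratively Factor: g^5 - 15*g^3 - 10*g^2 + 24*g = (g + 2)*(g^4 - 2*g^3 - 11*g^2 + 12*g) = (g - 1)*(g + 2)*(g^3 - g^2 - 12*g) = (g - 1)*(g + 2)*(g + 3)*(g^2 - 4*g) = (g - 4)*(g - 1)*(g + 2)*(g + 3)*(g)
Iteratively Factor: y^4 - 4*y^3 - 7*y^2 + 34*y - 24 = (y - 1)*(y^3 - 3*y^2 - 10*y + 24) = (y - 1)*(y + 3)*(y^2 - 6*y + 8) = (y - 2)*(y - 1)*(y + 3)*(y - 4)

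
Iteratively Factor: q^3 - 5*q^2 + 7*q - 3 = (q - 1)*(q^2 - 4*q + 3) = (q - 3)*(q - 1)*(q - 1)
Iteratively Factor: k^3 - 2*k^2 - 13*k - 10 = (k + 1)*(k^2 - 3*k - 10) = (k + 1)*(k + 2)*(k - 5)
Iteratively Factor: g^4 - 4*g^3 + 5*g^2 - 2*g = (g - 2)*(g^3 - 2*g^2 + g) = (g - 2)*(g - 1)*(g^2 - g) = (g - 2)*(g - 1)^2*(g)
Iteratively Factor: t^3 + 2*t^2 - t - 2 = (t + 2)*(t^2 - 1) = (t + 1)*(t + 2)*(t - 1)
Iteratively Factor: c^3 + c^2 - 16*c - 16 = (c + 4)*(c^2 - 3*c - 4) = (c - 4)*(c + 4)*(c + 1)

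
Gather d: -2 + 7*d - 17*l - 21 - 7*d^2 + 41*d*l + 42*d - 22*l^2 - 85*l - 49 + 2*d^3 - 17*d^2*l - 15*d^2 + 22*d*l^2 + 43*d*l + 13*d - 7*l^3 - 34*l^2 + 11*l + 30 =2*d^3 + d^2*(-17*l - 22) + d*(22*l^2 + 84*l + 62) - 7*l^3 - 56*l^2 - 91*l - 42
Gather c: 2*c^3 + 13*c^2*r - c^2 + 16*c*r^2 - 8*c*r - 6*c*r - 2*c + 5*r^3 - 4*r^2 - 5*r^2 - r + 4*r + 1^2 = 2*c^3 + c^2*(13*r - 1) + c*(16*r^2 - 14*r - 2) + 5*r^3 - 9*r^2 + 3*r + 1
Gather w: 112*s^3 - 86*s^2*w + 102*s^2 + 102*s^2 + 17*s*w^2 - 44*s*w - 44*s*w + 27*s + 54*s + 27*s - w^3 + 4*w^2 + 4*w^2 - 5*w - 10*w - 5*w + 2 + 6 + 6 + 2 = 112*s^3 + 204*s^2 + 108*s - w^3 + w^2*(17*s + 8) + w*(-86*s^2 - 88*s - 20) + 16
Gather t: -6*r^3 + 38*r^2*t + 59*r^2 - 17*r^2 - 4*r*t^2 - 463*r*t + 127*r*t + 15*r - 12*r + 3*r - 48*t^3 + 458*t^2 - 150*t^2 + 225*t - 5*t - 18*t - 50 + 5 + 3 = -6*r^3 + 42*r^2 + 6*r - 48*t^3 + t^2*(308 - 4*r) + t*(38*r^2 - 336*r + 202) - 42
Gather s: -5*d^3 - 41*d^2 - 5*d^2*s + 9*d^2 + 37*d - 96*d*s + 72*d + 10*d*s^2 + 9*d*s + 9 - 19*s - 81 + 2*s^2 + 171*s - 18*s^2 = -5*d^3 - 32*d^2 + 109*d + s^2*(10*d - 16) + s*(-5*d^2 - 87*d + 152) - 72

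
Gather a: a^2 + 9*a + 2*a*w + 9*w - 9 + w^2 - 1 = a^2 + a*(2*w + 9) + w^2 + 9*w - 10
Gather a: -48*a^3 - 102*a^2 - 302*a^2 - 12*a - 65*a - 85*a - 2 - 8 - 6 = -48*a^3 - 404*a^2 - 162*a - 16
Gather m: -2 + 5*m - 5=5*m - 7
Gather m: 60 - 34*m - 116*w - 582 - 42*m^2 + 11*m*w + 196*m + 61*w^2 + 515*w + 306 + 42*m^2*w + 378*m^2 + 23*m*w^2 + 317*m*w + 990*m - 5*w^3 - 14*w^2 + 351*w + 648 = m^2*(42*w + 336) + m*(23*w^2 + 328*w + 1152) - 5*w^3 + 47*w^2 + 750*w + 432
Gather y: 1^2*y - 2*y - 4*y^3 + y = -4*y^3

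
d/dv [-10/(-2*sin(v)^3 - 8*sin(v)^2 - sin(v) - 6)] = 10*(-16*sin(v) + 3*cos(2*v) - 4)*cos(v)/(2*sin(v)^3 + 8*sin(v)^2 + sin(v) + 6)^2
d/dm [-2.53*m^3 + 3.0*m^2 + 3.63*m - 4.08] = -7.59*m^2 + 6.0*m + 3.63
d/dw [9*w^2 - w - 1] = 18*w - 1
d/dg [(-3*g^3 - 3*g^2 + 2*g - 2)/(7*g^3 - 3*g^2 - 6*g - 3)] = (30*g^4 + 8*g^3 + 93*g^2 + 6*g - 18)/(49*g^6 - 42*g^5 - 75*g^4 - 6*g^3 + 54*g^2 + 36*g + 9)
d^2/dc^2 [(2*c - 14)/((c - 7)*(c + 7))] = 4/(c + 7)^3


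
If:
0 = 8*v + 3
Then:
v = -3/8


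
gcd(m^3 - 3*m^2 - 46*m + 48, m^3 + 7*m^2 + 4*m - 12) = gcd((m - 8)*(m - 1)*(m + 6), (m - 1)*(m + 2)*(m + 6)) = m^2 + 5*m - 6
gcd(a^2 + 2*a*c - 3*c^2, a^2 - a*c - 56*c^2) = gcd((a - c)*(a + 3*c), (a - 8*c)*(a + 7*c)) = 1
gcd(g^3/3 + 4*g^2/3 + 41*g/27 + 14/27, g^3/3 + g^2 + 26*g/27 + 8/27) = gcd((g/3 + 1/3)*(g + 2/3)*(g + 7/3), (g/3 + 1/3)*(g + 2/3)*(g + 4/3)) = g^2 + 5*g/3 + 2/3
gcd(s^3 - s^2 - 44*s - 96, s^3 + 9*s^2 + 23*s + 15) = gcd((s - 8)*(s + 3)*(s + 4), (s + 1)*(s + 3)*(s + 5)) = s + 3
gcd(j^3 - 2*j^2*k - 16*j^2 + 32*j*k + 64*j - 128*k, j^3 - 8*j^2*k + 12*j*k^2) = j - 2*k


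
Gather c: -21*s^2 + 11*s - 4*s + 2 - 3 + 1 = -21*s^2 + 7*s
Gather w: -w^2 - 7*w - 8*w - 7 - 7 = -w^2 - 15*w - 14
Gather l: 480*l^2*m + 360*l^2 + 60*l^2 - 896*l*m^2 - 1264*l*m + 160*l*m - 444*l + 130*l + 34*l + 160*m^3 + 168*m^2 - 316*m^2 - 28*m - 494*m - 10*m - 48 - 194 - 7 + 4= l^2*(480*m + 420) + l*(-896*m^2 - 1104*m - 280) + 160*m^3 - 148*m^2 - 532*m - 245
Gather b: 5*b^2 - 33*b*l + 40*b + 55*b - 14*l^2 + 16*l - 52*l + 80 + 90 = 5*b^2 + b*(95 - 33*l) - 14*l^2 - 36*l + 170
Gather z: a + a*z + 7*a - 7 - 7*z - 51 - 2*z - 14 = 8*a + z*(a - 9) - 72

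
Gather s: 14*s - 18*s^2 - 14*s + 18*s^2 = 0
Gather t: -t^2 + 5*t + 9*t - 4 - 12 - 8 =-t^2 + 14*t - 24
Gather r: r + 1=r + 1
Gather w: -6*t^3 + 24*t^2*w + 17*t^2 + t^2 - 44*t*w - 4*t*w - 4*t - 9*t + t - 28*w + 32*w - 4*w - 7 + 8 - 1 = -6*t^3 + 18*t^2 - 12*t + w*(24*t^2 - 48*t)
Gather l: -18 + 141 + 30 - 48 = 105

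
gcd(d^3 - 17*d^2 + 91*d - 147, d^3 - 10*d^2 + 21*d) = d^2 - 10*d + 21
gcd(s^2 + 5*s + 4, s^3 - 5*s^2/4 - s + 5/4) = s + 1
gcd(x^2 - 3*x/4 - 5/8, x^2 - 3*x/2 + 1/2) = 1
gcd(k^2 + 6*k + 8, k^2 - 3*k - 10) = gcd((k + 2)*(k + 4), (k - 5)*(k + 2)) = k + 2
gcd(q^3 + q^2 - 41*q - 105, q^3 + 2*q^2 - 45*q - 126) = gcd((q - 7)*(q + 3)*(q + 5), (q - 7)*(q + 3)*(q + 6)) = q^2 - 4*q - 21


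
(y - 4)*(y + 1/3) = y^2 - 11*y/3 - 4/3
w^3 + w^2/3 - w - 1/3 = (w - 1)*(w + 1/3)*(w + 1)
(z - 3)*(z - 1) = z^2 - 4*z + 3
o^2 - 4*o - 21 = (o - 7)*(o + 3)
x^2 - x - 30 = (x - 6)*(x + 5)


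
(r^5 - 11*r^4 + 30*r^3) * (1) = r^5 - 11*r^4 + 30*r^3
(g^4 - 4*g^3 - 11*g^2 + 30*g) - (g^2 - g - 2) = g^4 - 4*g^3 - 12*g^2 + 31*g + 2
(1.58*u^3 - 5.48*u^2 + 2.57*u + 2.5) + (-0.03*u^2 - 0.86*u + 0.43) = 1.58*u^3 - 5.51*u^2 + 1.71*u + 2.93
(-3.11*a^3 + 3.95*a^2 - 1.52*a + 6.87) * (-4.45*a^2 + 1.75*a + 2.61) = 13.8395*a^5 - 23.02*a^4 + 5.5594*a^3 - 22.922*a^2 + 8.0553*a + 17.9307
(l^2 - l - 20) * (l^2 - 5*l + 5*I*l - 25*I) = l^4 - 6*l^3 + 5*I*l^3 - 15*l^2 - 30*I*l^2 + 100*l - 75*I*l + 500*I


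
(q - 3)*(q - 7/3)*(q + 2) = q^3 - 10*q^2/3 - 11*q/3 + 14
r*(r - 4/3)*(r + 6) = r^3 + 14*r^2/3 - 8*r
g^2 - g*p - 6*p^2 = (g - 3*p)*(g + 2*p)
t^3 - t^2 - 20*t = t*(t - 5)*(t + 4)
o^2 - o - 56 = (o - 8)*(o + 7)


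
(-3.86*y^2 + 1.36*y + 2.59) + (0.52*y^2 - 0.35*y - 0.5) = -3.34*y^2 + 1.01*y + 2.09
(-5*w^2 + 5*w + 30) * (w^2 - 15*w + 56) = -5*w^4 + 80*w^3 - 325*w^2 - 170*w + 1680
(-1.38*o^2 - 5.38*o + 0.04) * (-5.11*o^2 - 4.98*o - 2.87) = 7.0518*o^4 + 34.3642*o^3 + 30.5486*o^2 + 15.2414*o - 0.1148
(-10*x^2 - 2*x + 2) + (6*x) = -10*x^2 + 4*x + 2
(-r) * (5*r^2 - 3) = -5*r^3 + 3*r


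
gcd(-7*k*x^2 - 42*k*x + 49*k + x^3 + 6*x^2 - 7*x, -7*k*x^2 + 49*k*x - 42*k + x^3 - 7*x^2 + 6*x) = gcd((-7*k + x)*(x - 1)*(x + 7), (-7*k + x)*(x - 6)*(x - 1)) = -7*k*x + 7*k + x^2 - x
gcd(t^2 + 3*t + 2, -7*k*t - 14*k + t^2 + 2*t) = t + 2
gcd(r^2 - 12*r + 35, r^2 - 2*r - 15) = r - 5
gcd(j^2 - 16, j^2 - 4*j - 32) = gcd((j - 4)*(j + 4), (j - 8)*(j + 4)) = j + 4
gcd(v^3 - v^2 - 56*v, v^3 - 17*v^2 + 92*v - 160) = v - 8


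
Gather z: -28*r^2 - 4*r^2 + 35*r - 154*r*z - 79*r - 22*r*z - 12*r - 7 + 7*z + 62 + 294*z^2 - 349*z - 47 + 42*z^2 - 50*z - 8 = -32*r^2 - 56*r + 336*z^2 + z*(-176*r - 392)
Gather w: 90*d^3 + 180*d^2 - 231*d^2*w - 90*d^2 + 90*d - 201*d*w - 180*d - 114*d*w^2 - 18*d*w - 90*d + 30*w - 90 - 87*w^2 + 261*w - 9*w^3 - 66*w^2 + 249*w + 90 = 90*d^3 + 90*d^2 - 180*d - 9*w^3 + w^2*(-114*d - 153) + w*(-231*d^2 - 219*d + 540)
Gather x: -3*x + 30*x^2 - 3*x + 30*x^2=60*x^2 - 6*x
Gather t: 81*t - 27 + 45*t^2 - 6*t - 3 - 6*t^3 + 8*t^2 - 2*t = -6*t^3 + 53*t^2 + 73*t - 30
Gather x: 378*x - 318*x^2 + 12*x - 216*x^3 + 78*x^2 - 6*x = -216*x^3 - 240*x^2 + 384*x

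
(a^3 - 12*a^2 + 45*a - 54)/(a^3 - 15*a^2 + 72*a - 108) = (a - 3)/(a - 6)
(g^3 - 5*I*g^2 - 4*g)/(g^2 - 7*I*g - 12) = g*(g - I)/(g - 3*I)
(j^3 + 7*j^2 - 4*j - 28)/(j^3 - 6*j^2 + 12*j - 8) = (j^2 + 9*j + 14)/(j^2 - 4*j + 4)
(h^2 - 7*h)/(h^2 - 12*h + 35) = h/(h - 5)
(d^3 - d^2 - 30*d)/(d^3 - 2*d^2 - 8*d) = (-d^2 + d + 30)/(-d^2 + 2*d + 8)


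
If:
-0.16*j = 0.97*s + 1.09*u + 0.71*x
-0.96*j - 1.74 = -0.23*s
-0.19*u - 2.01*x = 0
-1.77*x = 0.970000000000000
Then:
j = -3.15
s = -5.59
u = 5.80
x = -0.55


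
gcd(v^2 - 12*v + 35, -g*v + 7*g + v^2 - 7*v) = v - 7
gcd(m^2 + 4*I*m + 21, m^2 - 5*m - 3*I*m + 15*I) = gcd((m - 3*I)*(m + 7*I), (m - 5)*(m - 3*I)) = m - 3*I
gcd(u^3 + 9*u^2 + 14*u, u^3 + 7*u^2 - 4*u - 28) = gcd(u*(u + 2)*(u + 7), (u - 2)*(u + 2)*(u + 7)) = u^2 + 9*u + 14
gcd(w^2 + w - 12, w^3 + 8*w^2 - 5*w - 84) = w^2 + w - 12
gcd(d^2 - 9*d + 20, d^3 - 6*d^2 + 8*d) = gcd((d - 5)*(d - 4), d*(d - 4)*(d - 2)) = d - 4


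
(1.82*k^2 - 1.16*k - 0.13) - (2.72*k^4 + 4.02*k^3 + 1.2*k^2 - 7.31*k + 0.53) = -2.72*k^4 - 4.02*k^3 + 0.62*k^2 + 6.15*k - 0.66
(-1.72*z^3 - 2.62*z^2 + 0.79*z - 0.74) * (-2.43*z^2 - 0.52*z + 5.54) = 4.1796*z^5 + 7.261*z^4 - 10.0861*z^3 - 13.1274*z^2 + 4.7614*z - 4.0996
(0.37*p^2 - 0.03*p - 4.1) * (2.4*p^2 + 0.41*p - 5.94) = 0.888*p^4 + 0.0797*p^3 - 12.0501*p^2 - 1.5028*p + 24.354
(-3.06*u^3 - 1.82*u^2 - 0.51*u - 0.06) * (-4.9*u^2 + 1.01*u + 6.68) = 14.994*u^5 + 5.8274*u^4 - 19.78*u^3 - 12.3787*u^2 - 3.4674*u - 0.4008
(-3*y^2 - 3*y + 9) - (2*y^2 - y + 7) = -5*y^2 - 2*y + 2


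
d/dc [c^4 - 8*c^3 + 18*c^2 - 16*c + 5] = 4*c^3 - 24*c^2 + 36*c - 16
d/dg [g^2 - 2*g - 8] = 2*g - 2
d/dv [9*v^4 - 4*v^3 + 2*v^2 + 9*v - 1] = 36*v^3 - 12*v^2 + 4*v + 9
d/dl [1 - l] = -1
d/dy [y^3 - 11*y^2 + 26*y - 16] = 3*y^2 - 22*y + 26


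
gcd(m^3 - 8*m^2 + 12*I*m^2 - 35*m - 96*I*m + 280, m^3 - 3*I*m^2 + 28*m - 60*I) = m + 5*I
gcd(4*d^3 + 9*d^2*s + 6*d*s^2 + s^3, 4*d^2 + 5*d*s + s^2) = 4*d^2 + 5*d*s + s^2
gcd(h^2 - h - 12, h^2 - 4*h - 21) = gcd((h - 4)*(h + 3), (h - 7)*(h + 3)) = h + 3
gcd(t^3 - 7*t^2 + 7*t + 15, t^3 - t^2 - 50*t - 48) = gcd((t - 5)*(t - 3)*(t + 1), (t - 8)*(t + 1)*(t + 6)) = t + 1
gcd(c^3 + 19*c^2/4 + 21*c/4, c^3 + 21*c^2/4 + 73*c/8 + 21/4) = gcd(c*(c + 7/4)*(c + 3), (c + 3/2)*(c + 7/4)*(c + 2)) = c + 7/4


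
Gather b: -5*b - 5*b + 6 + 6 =12 - 10*b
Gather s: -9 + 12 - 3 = 0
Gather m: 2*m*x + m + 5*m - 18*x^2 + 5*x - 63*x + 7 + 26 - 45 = m*(2*x + 6) - 18*x^2 - 58*x - 12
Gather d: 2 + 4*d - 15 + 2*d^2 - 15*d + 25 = 2*d^2 - 11*d + 12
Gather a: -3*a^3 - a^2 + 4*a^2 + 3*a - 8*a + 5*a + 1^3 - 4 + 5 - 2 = -3*a^3 + 3*a^2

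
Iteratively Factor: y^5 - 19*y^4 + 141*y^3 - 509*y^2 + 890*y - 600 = (y - 5)*(y^4 - 14*y^3 + 71*y^2 - 154*y + 120) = (y - 5)*(y - 3)*(y^3 - 11*y^2 + 38*y - 40) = (y - 5)^2*(y - 3)*(y^2 - 6*y + 8) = (y - 5)^2*(y - 3)*(y - 2)*(y - 4)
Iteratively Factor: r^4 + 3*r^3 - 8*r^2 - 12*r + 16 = (r + 2)*(r^3 + r^2 - 10*r + 8) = (r + 2)*(r + 4)*(r^2 - 3*r + 2) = (r - 2)*(r + 2)*(r + 4)*(r - 1)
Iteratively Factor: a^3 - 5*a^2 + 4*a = (a)*(a^2 - 5*a + 4) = a*(a - 4)*(a - 1)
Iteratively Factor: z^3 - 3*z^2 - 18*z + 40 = (z + 4)*(z^2 - 7*z + 10) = (z - 5)*(z + 4)*(z - 2)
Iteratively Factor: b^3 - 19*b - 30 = (b - 5)*(b^2 + 5*b + 6) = (b - 5)*(b + 3)*(b + 2)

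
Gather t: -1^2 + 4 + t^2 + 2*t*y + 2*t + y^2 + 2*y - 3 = t^2 + t*(2*y + 2) + y^2 + 2*y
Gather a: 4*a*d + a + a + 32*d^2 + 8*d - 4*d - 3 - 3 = a*(4*d + 2) + 32*d^2 + 4*d - 6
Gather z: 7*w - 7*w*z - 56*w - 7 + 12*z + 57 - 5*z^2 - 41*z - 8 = -49*w - 5*z^2 + z*(-7*w - 29) + 42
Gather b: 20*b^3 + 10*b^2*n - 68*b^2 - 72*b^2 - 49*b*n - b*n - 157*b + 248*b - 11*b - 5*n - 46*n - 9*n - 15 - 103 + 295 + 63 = 20*b^3 + b^2*(10*n - 140) + b*(80 - 50*n) - 60*n + 240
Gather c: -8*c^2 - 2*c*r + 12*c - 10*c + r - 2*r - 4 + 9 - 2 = -8*c^2 + c*(2 - 2*r) - r + 3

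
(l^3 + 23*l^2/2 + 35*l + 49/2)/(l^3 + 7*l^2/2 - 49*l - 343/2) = (l + 1)/(l - 7)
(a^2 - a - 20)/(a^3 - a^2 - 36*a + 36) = (a^2 - a - 20)/(a^3 - a^2 - 36*a + 36)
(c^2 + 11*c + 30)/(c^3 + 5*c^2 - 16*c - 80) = (c + 6)/(c^2 - 16)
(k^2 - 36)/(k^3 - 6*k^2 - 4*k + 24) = (k + 6)/(k^2 - 4)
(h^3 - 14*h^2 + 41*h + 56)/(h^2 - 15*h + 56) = h + 1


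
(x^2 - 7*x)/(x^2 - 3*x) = (x - 7)/(x - 3)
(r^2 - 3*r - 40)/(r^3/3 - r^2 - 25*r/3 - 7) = 3*(-r^2 + 3*r + 40)/(-r^3 + 3*r^2 + 25*r + 21)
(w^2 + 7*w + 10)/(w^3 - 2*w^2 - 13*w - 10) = (w + 5)/(w^2 - 4*w - 5)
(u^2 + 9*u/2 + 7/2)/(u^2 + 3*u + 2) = (u + 7/2)/(u + 2)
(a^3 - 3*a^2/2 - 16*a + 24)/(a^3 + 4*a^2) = 1 - 11/(2*a) + 6/a^2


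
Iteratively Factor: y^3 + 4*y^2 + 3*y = (y + 3)*(y^2 + y) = y*(y + 3)*(y + 1)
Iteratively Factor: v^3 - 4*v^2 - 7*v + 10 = (v - 5)*(v^2 + v - 2) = (v - 5)*(v + 2)*(v - 1)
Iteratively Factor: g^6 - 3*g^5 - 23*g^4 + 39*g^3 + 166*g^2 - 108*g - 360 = (g - 2)*(g^5 - g^4 - 25*g^3 - 11*g^2 + 144*g + 180) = (g - 2)*(g + 2)*(g^4 - 3*g^3 - 19*g^2 + 27*g + 90) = (g - 3)*(g - 2)*(g + 2)*(g^3 - 19*g - 30) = (g - 3)*(g - 2)*(g + 2)^2*(g^2 - 2*g - 15) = (g - 3)*(g - 2)*(g + 2)^2*(g + 3)*(g - 5)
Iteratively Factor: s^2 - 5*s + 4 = (s - 4)*(s - 1)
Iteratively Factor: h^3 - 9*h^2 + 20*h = (h - 5)*(h^2 - 4*h) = (h - 5)*(h - 4)*(h)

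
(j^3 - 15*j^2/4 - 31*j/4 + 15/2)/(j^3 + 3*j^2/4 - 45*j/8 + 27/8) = 2*(j^2 - 3*j - 10)/(2*j^2 + 3*j - 9)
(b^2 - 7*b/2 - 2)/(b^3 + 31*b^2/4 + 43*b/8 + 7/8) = 4*(b - 4)/(4*b^2 + 29*b + 7)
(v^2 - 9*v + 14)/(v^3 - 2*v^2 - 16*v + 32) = (v - 7)/(v^2 - 16)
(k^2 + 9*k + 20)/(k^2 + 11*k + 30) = (k + 4)/(k + 6)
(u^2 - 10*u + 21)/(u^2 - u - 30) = (-u^2 + 10*u - 21)/(-u^2 + u + 30)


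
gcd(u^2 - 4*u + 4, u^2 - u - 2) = u - 2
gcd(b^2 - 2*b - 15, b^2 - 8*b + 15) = b - 5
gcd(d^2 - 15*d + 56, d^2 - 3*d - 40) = d - 8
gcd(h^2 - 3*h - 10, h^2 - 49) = 1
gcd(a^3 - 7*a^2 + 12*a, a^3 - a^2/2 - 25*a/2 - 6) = a - 4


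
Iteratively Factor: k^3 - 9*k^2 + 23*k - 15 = (k - 5)*(k^2 - 4*k + 3) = (k - 5)*(k - 3)*(k - 1)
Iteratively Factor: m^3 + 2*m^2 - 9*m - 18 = (m + 2)*(m^2 - 9) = (m - 3)*(m + 2)*(m + 3)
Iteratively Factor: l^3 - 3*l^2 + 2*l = (l - 1)*(l^2 - 2*l) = (l - 2)*(l - 1)*(l)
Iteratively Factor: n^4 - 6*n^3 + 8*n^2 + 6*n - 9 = (n - 3)*(n^3 - 3*n^2 - n + 3) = (n - 3)*(n + 1)*(n^2 - 4*n + 3) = (n - 3)*(n - 1)*(n + 1)*(n - 3)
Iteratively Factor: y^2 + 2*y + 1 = (y + 1)*(y + 1)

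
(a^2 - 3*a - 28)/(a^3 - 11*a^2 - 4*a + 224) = 1/(a - 8)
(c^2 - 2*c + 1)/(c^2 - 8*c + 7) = (c - 1)/(c - 7)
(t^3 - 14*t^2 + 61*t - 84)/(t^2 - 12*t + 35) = (t^2 - 7*t + 12)/(t - 5)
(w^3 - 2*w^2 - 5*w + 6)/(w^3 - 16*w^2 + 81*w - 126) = (w^2 + w - 2)/(w^2 - 13*w + 42)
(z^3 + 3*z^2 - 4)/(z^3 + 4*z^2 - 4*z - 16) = (z^2 + z - 2)/(z^2 + 2*z - 8)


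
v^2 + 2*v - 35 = (v - 5)*(v + 7)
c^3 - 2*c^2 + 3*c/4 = c*(c - 3/2)*(c - 1/2)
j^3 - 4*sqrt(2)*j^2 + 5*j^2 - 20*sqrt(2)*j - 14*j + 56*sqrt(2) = (j - 2)*(j + 7)*(j - 4*sqrt(2))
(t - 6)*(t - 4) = t^2 - 10*t + 24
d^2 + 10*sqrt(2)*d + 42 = (d + 3*sqrt(2))*(d + 7*sqrt(2))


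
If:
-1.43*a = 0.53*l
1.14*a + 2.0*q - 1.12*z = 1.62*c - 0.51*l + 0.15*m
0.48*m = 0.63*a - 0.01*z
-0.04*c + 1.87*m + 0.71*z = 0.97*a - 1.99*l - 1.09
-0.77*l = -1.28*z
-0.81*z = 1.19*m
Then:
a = 0.00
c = 27.25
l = 0.00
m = 0.00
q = 22.07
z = 0.00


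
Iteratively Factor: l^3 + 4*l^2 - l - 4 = (l + 4)*(l^2 - 1) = (l - 1)*(l + 4)*(l + 1)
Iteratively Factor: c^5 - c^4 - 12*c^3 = (c)*(c^4 - c^3 - 12*c^2) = c*(c + 3)*(c^3 - 4*c^2) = c^2*(c + 3)*(c^2 - 4*c) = c^3*(c + 3)*(c - 4)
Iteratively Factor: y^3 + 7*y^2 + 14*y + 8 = (y + 2)*(y^2 + 5*y + 4) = (y + 1)*(y + 2)*(y + 4)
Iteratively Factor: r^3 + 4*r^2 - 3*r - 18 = (r + 3)*(r^2 + r - 6) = (r + 3)^2*(r - 2)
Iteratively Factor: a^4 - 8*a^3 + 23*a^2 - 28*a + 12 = (a - 1)*(a^3 - 7*a^2 + 16*a - 12) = (a - 3)*(a - 1)*(a^2 - 4*a + 4) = (a - 3)*(a - 2)*(a - 1)*(a - 2)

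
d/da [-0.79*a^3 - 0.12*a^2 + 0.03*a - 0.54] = -2.37*a^2 - 0.24*a + 0.03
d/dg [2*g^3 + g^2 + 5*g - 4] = 6*g^2 + 2*g + 5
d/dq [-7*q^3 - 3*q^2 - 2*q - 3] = -21*q^2 - 6*q - 2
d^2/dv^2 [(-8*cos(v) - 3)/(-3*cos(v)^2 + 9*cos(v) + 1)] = 2*(648*(1 - cos(2*v))^2*cos(v) + 324*(1 - cos(2*v))^2 + 419*cos(v) + 1386*cos(2*v) + 333*cos(3*v) - 144*cos(5*v) - 1350)/(18*cos(v) - 3*cos(2*v) - 1)^3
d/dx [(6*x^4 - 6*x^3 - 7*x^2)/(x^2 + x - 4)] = x*(12*x^4 + 12*x^3 - 108*x^2 + 65*x + 56)/(x^4 + 2*x^3 - 7*x^2 - 8*x + 16)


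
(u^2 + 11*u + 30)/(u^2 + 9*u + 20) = (u + 6)/(u + 4)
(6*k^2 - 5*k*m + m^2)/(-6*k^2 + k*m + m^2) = (-3*k + m)/(3*k + m)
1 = 1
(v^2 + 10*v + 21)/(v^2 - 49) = (v + 3)/(v - 7)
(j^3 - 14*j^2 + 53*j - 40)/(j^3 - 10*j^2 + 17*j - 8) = (j - 5)/(j - 1)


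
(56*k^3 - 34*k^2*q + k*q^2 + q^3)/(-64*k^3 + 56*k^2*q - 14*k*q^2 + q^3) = (7*k + q)/(-8*k + q)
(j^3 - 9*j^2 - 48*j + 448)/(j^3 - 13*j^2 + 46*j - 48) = (j^2 - j - 56)/(j^2 - 5*j + 6)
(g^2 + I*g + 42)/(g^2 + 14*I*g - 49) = (g - 6*I)/(g + 7*I)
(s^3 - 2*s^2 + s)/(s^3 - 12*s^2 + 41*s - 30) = s*(s - 1)/(s^2 - 11*s + 30)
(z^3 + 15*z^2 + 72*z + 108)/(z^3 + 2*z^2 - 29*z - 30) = (z^2 + 9*z + 18)/(z^2 - 4*z - 5)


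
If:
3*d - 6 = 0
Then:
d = 2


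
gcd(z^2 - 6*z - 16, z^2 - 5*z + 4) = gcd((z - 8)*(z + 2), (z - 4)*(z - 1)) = 1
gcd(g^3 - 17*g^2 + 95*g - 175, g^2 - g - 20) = g - 5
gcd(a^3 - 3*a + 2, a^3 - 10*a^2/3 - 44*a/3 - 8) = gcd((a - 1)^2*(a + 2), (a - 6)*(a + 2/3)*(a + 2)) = a + 2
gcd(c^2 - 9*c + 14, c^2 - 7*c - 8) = 1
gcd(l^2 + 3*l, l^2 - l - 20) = 1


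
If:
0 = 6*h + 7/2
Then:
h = -7/12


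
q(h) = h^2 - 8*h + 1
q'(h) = 2*h - 8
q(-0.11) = 1.89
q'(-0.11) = -8.22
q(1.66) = -9.52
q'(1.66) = -4.68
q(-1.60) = 16.36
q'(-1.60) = -11.20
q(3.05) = -14.10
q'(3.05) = -1.90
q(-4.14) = 51.26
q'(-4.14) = -16.28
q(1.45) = -8.50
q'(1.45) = -5.10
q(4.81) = -14.34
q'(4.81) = 1.62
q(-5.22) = 70.01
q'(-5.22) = -18.44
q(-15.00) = 346.00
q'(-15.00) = -38.00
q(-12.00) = 241.00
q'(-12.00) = -32.00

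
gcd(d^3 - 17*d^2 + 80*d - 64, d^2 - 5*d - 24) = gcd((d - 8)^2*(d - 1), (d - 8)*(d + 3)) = d - 8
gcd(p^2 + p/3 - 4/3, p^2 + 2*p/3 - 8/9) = p + 4/3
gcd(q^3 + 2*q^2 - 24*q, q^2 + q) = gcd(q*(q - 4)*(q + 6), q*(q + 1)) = q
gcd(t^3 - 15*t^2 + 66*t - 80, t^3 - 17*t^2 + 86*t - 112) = t^2 - 10*t + 16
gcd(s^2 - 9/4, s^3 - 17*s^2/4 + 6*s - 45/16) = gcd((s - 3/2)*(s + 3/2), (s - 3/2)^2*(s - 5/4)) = s - 3/2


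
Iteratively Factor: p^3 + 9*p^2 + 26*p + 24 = (p + 2)*(p^2 + 7*p + 12) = (p + 2)*(p + 3)*(p + 4)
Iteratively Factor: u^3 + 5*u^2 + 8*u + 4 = (u + 2)*(u^2 + 3*u + 2) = (u + 2)^2*(u + 1)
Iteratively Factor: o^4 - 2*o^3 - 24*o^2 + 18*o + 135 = (o + 3)*(o^3 - 5*o^2 - 9*o + 45) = (o - 5)*(o + 3)*(o^2 - 9) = (o - 5)*(o - 3)*(o + 3)*(o + 3)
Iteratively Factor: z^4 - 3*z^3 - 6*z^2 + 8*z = (z + 2)*(z^3 - 5*z^2 + 4*z) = (z - 4)*(z + 2)*(z^2 - z) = (z - 4)*(z - 1)*(z + 2)*(z)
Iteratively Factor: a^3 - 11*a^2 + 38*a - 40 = (a - 4)*(a^2 - 7*a + 10) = (a - 4)*(a - 2)*(a - 5)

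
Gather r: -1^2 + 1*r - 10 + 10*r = 11*r - 11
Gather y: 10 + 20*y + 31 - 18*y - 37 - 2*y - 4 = 0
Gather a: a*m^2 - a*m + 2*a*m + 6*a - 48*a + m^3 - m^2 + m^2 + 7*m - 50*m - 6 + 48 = a*(m^2 + m - 42) + m^3 - 43*m + 42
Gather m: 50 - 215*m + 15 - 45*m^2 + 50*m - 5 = -45*m^2 - 165*m + 60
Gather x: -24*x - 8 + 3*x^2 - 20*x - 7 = 3*x^2 - 44*x - 15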